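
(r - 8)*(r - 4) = r^2 - 12*r + 32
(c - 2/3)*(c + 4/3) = c^2 + 2*c/3 - 8/9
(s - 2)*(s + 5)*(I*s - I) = I*s^3 + 2*I*s^2 - 13*I*s + 10*I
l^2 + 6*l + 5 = (l + 1)*(l + 5)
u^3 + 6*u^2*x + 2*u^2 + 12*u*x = u*(u + 2)*(u + 6*x)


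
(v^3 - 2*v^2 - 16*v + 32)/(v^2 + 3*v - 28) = (v^2 + 2*v - 8)/(v + 7)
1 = 1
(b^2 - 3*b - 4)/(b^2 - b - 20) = (-b^2 + 3*b + 4)/(-b^2 + b + 20)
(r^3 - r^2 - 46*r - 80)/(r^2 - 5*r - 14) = (r^2 - 3*r - 40)/(r - 7)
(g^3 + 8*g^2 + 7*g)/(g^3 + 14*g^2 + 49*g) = (g + 1)/(g + 7)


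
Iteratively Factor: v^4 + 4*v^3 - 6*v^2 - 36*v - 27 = (v + 1)*(v^3 + 3*v^2 - 9*v - 27) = (v + 1)*(v + 3)*(v^2 - 9) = (v + 1)*(v + 3)^2*(v - 3)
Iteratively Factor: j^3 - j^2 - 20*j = (j - 5)*(j^2 + 4*j) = j*(j - 5)*(j + 4)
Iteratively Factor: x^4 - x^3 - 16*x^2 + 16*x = (x - 4)*(x^3 + 3*x^2 - 4*x) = (x - 4)*(x + 4)*(x^2 - x) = x*(x - 4)*(x + 4)*(x - 1)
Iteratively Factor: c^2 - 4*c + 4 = (c - 2)*(c - 2)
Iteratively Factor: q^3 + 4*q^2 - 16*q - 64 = (q - 4)*(q^2 + 8*q + 16) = (q - 4)*(q + 4)*(q + 4)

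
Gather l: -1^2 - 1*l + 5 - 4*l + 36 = 40 - 5*l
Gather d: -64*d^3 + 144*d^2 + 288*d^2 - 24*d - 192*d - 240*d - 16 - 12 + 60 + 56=-64*d^3 + 432*d^2 - 456*d + 88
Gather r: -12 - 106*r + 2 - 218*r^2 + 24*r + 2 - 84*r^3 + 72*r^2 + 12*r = -84*r^3 - 146*r^2 - 70*r - 8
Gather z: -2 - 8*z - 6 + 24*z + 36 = 16*z + 28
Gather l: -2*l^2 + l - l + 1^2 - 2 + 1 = -2*l^2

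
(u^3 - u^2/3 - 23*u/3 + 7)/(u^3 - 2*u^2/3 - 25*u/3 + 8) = (3*u - 7)/(3*u - 8)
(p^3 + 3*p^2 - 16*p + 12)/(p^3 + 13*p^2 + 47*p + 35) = (p^3 + 3*p^2 - 16*p + 12)/(p^3 + 13*p^2 + 47*p + 35)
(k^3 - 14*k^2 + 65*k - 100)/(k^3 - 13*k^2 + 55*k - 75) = (k - 4)/(k - 3)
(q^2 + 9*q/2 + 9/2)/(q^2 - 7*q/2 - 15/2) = (q + 3)/(q - 5)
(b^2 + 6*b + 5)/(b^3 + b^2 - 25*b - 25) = 1/(b - 5)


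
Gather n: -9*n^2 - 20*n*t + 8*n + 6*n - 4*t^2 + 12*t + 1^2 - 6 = -9*n^2 + n*(14 - 20*t) - 4*t^2 + 12*t - 5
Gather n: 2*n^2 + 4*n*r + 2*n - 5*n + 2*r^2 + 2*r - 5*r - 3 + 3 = 2*n^2 + n*(4*r - 3) + 2*r^2 - 3*r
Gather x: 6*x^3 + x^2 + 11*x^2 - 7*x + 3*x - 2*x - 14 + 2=6*x^3 + 12*x^2 - 6*x - 12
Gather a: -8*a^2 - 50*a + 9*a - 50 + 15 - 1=-8*a^2 - 41*a - 36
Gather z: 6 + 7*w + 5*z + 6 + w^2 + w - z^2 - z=w^2 + 8*w - z^2 + 4*z + 12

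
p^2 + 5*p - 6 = (p - 1)*(p + 6)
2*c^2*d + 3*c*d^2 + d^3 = d*(c + d)*(2*c + d)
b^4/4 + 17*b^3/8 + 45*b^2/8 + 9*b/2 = b*(b/4 + 1)*(b + 3/2)*(b + 3)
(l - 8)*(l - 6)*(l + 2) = l^3 - 12*l^2 + 20*l + 96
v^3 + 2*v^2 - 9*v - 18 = (v - 3)*(v + 2)*(v + 3)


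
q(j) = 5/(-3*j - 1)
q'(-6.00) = 0.05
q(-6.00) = 0.29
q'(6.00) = 0.04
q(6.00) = -0.26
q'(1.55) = 0.47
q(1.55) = -0.88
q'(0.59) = 1.95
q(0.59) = -1.81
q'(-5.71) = 0.06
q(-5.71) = 0.31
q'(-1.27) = 1.90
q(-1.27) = 1.78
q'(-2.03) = 0.58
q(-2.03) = 0.98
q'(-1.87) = 0.71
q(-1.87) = 1.08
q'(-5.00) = 0.08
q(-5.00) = 0.36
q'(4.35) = 0.08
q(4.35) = -0.36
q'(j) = 15/(-3*j - 1)^2 = 15/(3*j + 1)^2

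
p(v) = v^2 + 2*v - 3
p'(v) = 2*v + 2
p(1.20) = 0.84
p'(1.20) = 4.40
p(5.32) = 35.94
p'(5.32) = 12.64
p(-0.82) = -3.97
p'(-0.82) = 0.36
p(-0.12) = -3.23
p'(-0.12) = 1.76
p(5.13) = 33.58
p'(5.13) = 12.26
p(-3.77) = 3.67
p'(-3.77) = -5.54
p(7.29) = 64.72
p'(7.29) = 16.58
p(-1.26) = -3.93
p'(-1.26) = -0.52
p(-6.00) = 21.00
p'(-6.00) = -10.00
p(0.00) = -3.00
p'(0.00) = 2.00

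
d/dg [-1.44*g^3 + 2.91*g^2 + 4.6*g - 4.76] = -4.32*g^2 + 5.82*g + 4.6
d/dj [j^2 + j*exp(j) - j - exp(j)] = j*exp(j) + 2*j - 1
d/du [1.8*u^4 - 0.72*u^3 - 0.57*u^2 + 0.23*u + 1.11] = 7.2*u^3 - 2.16*u^2 - 1.14*u + 0.23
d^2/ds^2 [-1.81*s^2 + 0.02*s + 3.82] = -3.62000000000000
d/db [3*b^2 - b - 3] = 6*b - 1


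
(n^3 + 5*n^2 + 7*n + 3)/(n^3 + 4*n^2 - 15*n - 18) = (n^2 + 4*n + 3)/(n^2 + 3*n - 18)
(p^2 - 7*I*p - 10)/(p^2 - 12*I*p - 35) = (p - 2*I)/(p - 7*I)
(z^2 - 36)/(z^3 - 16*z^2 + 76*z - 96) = (z + 6)/(z^2 - 10*z + 16)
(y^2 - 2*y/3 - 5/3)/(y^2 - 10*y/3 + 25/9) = 3*(y + 1)/(3*y - 5)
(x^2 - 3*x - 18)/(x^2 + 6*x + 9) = (x - 6)/(x + 3)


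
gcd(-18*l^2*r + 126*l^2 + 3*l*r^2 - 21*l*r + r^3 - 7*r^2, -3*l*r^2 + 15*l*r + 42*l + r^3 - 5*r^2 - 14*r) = -3*l*r + 21*l + r^2 - 7*r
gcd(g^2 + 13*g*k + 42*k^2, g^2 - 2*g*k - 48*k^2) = g + 6*k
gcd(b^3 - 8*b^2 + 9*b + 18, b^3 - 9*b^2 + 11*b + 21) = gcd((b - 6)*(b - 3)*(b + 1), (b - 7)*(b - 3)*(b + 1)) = b^2 - 2*b - 3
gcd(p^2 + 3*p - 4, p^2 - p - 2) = 1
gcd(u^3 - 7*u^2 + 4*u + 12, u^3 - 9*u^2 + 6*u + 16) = u^2 - u - 2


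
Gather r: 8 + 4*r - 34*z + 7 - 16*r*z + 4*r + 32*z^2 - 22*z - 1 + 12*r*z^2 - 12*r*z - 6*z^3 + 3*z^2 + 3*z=r*(12*z^2 - 28*z + 8) - 6*z^3 + 35*z^2 - 53*z + 14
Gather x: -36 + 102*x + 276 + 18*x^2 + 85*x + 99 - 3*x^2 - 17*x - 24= 15*x^2 + 170*x + 315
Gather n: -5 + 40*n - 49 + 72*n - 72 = 112*n - 126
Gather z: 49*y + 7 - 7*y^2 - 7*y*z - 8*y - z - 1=-7*y^2 + 41*y + z*(-7*y - 1) + 6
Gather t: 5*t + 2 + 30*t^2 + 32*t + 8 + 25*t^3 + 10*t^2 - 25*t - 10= 25*t^3 + 40*t^2 + 12*t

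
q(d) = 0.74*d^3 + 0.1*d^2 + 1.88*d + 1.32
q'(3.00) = 22.46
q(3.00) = 27.84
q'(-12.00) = 319.16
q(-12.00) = -1285.56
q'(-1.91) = 9.60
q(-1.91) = -7.06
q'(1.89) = 10.19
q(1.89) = 10.23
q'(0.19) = 2.00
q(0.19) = 1.69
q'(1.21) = 5.37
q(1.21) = 5.05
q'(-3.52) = 28.68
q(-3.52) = -36.33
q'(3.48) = 29.46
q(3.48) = 40.26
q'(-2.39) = 14.08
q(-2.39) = -12.70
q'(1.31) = 5.95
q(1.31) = 5.62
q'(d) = 2.22*d^2 + 0.2*d + 1.88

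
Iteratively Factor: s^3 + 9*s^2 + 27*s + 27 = (s + 3)*(s^2 + 6*s + 9) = (s + 3)^2*(s + 3)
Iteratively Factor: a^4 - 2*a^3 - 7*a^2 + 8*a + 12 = (a - 3)*(a^3 + a^2 - 4*a - 4) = (a - 3)*(a + 2)*(a^2 - a - 2) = (a - 3)*(a - 2)*(a + 2)*(a + 1)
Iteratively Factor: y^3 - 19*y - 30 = (y + 2)*(y^2 - 2*y - 15) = (y + 2)*(y + 3)*(y - 5)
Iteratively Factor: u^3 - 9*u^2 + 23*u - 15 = (u - 1)*(u^2 - 8*u + 15) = (u - 5)*(u - 1)*(u - 3)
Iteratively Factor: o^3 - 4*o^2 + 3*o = (o)*(o^2 - 4*o + 3) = o*(o - 1)*(o - 3)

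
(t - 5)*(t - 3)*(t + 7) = t^3 - t^2 - 41*t + 105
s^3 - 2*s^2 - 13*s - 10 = (s - 5)*(s + 1)*(s + 2)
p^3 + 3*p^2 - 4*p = p*(p - 1)*(p + 4)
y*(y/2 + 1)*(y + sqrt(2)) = y^3/2 + sqrt(2)*y^2/2 + y^2 + sqrt(2)*y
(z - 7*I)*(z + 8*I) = z^2 + I*z + 56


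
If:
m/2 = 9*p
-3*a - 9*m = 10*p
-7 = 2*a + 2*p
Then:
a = -602/169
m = 189/169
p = 21/338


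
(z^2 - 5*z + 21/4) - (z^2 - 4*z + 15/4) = 3/2 - z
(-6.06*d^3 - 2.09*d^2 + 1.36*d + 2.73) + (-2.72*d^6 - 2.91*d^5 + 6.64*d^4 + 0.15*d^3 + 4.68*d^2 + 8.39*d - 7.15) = -2.72*d^6 - 2.91*d^5 + 6.64*d^4 - 5.91*d^3 + 2.59*d^2 + 9.75*d - 4.42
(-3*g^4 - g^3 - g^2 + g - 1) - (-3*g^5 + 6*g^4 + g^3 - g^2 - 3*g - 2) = 3*g^5 - 9*g^4 - 2*g^3 + 4*g + 1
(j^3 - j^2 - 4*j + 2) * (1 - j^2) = -j^5 + j^4 + 5*j^3 - 3*j^2 - 4*j + 2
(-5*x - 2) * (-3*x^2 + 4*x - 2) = 15*x^3 - 14*x^2 + 2*x + 4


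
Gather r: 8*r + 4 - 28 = 8*r - 24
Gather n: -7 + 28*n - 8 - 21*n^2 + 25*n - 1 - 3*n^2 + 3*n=-24*n^2 + 56*n - 16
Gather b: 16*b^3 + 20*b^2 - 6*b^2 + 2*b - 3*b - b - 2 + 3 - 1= 16*b^3 + 14*b^2 - 2*b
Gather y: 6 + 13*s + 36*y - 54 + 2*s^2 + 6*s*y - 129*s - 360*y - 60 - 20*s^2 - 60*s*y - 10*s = -18*s^2 - 126*s + y*(-54*s - 324) - 108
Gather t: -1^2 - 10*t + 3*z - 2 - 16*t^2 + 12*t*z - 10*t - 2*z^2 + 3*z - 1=-16*t^2 + t*(12*z - 20) - 2*z^2 + 6*z - 4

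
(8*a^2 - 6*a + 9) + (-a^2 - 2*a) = 7*a^2 - 8*a + 9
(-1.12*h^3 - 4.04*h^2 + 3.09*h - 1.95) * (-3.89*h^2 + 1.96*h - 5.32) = 4.3568*h^5 + 13.5204*h^4 - 13.9801*h^3 + 35.1347*h^2 - 20.2608*h + 10.374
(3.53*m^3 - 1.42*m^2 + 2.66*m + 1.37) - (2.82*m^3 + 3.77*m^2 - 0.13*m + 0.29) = 0.71*m^3 - 5.19*m^2 + 2.79*m + 1.08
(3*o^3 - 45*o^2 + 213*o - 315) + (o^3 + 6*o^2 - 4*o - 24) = 4*o^3 - 39*o^2 + 209*o - 339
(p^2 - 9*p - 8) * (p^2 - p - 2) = p^4 - 10*p^3 - p^2 + 26*p + 16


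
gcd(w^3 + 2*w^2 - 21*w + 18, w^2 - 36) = w + 6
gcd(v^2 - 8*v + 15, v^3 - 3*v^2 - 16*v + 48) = v - 3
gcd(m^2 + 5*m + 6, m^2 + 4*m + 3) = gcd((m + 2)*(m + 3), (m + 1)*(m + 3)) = m + 3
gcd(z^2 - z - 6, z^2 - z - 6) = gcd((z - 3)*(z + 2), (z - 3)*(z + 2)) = z^2 - z - 6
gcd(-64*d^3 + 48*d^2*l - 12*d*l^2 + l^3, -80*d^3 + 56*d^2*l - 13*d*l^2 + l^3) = 16*d^2 - 8*d*l + l^2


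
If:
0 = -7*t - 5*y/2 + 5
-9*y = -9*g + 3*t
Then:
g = 37*y/42 + 5/21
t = 5/7 - 5*y/14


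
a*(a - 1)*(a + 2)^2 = a^4 + 3*a^3 - 4*a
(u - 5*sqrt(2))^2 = u^2 - 10*sqrt(2)*u + 50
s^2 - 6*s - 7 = (s - 7)*(s + 1)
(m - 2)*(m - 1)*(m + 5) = m^3 + 2*m^2 - 13*m + 10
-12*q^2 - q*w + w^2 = (-4*q + w)*(3*q + w)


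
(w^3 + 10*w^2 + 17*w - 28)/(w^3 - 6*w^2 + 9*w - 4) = (w^2 + 11*w + 28)/(w^2 - 5*w + 4)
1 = 1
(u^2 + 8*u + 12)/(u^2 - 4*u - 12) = (u + 6)/(u - 6)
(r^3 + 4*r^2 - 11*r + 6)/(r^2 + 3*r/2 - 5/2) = 2*(r^2 + 5*r - 6)/(2*r + 5)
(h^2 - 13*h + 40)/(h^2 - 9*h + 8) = (h - 5)/(h - 1)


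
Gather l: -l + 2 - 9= -l - 7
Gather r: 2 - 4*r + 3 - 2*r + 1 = 6 - 6*r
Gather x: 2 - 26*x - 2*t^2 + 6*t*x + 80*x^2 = -2*t^2 + 80*x^2 + x*(6*t - 26) + 2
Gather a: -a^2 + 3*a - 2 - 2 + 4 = -a^2 + 3*a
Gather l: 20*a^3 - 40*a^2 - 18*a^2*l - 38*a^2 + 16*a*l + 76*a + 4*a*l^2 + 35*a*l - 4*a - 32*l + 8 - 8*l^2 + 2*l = 20*a^3 - 78*a^2 + 72*a + l^2*(4*a - 8) + l*(-18*a^2 + 51*a - 30) + 8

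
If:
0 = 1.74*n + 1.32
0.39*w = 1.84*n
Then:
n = -0.76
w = -3.58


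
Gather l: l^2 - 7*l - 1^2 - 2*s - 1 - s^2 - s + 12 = l^2 - 7*l - s^2 - 3*s + 10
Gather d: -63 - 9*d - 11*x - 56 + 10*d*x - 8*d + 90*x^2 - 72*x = d*(10*x - 17) + 90*x^2 - 83*x - 119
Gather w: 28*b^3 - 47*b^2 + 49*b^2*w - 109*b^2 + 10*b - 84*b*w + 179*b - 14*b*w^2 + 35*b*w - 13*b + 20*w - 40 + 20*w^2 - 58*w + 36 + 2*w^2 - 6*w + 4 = 28*b^3 - 156*b^2 + 176*b + w^2*(22 - 14*b) + w*(49*b^2 - 49*b - 44)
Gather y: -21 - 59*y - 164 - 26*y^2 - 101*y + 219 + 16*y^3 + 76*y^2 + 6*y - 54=16*y^3 + 50*y^2 - 154*y - 20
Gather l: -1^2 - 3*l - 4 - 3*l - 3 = -6*l - 8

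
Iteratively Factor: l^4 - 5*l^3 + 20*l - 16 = (l - 4)*(l^3 - l^2 - 4*l + 4) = (l - 4)*(l - 1)*(l^2 - 4) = (l - 4)*(l - 1)*(l + 2)*(l - 2)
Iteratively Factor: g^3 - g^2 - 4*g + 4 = (g - 1)*(g^2 - 4) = (g - 1)*(g + 2)*(g - 2)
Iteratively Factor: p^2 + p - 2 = (p - 1)*(p + 2)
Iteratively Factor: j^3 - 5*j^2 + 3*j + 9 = (j - 3)*(j^2 - 2*j - 3) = (j - 3)^2*(j + 1)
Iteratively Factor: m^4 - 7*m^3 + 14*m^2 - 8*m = (m - 1)*(m^3 - 6*m^2 + 8*m) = (m - 2)*(m - 1)*(m^2 - 4*m) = m*(m - 2)*(m - 1)*(m - 4)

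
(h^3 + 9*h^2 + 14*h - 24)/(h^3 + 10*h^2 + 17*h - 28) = (h + 6)/(h + 7)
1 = 1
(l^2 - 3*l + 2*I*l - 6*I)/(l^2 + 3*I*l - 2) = (l - 3)/(l + I)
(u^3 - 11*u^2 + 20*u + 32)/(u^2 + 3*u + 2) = (u^2 - 12*u + 32)/(u + 2)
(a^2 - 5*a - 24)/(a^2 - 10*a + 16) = (a + 3)/(a - 2)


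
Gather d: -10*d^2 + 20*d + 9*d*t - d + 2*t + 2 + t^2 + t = -10*d^2 + d*(9*t + 19) + t^2 + 3*t + 2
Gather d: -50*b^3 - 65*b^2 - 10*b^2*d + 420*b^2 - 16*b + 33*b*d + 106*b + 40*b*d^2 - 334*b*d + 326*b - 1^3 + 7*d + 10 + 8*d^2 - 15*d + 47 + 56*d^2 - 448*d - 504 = -50*b^3 + 355*b^2 + 416*b + d^2*(40*b + 64) + d*(-10*b^2 - 301*b - 456) - 448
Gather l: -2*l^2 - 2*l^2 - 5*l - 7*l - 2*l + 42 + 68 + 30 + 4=-4*l^2 - 14*l + 144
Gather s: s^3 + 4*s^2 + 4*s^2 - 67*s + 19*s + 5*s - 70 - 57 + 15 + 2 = s^3 + 8*s^2 - 43*s - 110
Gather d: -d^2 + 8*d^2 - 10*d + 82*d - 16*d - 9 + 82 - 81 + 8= 7*d^2 + 56*d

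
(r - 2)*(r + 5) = r^2 + 3*r - 10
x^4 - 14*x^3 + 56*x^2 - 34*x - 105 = (x - 7)*(x - 5)*(x - 3)*(x + 1)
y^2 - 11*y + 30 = (y - 6)*(y - 5)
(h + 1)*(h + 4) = h^2 + 5*h + 4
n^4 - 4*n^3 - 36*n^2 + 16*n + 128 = (n - 8)*(n - 2)*(n + 2)*(n + 4)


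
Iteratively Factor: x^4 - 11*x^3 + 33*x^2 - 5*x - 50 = (x - 5)*(x^3 - 6*x^2 + 3*x + 10) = (x - 5)*(x + 1)*(x^2 - 7*x + 10) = (x - 5)*(x - 2)*(x + 1)*(x - 5)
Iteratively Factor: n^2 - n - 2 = (n - 2)*(n + 1)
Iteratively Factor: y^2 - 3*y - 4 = (y + 1)*(y - 4)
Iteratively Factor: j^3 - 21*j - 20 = (j + 1)*(j^2 - j - 20) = (j + 1)*(j + 4)*(j - 5)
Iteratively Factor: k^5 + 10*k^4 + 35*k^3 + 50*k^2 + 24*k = (k + 2)*(k^4 + 8*k^3 + 19*k^2 + 12*k) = (k + 1)*(k + 2)*(k^3 + 7*k^2 + 12*k) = (k + 1)*(k + 2)*(k + 3)*(k^2 + 4*k) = (k + 1)*(k + 2)*(k + 3)*(k + 4)*(k)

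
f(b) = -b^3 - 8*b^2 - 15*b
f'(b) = -3*b^2 - 16*b - 15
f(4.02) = -254.55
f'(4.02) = -127.80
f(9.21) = -1597.97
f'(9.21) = -416.83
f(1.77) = -57.16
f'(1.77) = -52.72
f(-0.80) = 7.39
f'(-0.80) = -4.12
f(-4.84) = -1.42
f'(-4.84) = -7.84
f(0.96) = -22.66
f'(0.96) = -33.12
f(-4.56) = -3.13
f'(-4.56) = -4.42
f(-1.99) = 6.05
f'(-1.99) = 4.96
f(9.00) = -1512.00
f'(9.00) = -402.00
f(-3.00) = 0.00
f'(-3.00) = 6.00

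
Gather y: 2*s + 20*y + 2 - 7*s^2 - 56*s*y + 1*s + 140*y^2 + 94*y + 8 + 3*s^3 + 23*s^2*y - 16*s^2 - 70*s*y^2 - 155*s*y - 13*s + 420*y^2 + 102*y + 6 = 3*s^3 - 23*s^2 - 10*s + y^2*(560 - 70*s) + y*(23*s^2 - 211*s + 216) + 16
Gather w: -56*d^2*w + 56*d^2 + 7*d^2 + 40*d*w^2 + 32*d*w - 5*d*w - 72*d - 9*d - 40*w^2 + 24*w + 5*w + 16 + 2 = 63*d^2 - 81*d + w^2*(40*d - 40) + w*(-56*d^2 + 27*d + 29) + 18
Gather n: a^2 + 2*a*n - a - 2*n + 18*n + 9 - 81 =a^2 - a + n*(2*a + 16) - 72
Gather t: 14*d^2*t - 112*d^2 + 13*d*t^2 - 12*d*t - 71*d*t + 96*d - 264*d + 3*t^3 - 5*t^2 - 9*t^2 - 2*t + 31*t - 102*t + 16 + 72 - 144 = -112*d^2 - 168*d + 3*t^3 + t^2*(13*d - 14) + t*(14*d^2 - 83*d - 73) - 56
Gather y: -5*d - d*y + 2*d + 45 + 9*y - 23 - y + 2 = -3*d + y*(8 - d) + 24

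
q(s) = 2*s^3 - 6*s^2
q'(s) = 6*s^2 - 12*s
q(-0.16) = -0.16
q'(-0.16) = 2.07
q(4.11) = 37.50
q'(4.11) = 52.03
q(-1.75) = -29.09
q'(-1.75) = 39.38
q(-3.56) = -166.28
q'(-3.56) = 118.76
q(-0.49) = -1.68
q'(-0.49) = 7.32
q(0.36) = -0.68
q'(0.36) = -3.54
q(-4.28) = -266.72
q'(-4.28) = 161.27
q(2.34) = -7.23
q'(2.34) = 4.77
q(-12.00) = -4320.00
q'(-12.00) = 1008.00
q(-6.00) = -648.00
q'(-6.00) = 288.00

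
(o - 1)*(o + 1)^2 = o^3 + o^2 - o - 1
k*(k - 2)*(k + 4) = k^3 + 2*k^2 - 8*k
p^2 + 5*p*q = p*(p + 5*q)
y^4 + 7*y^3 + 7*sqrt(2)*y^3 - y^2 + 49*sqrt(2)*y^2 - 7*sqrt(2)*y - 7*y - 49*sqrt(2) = (y - 1)*(y + 1)*(y + 7)*(y + 7*sqrt(2))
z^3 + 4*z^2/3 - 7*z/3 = z*(z - 1)*(z + 7/3)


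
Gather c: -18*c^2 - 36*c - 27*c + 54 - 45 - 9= -18*c^2 - 63*c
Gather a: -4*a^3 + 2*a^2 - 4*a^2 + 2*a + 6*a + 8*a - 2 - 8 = -4*a^3 - 2*a^2 + 16*a - 10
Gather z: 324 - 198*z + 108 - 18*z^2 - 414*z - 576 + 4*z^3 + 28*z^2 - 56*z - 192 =4*z^3 + 10*z^2 - 668*z - 336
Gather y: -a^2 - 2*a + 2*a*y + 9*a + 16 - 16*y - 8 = -a^2 + 7*a + y*(2*a - 16) + 8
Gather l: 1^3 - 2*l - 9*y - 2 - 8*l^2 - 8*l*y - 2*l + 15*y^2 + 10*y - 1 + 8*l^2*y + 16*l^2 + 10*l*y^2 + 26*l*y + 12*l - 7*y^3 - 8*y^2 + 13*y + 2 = l^2*(8*y + 8) + l*(10*y^2 + 18*y + 8) - 7*y^3 + 7*y^2 + 14*y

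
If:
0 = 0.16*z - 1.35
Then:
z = 8.44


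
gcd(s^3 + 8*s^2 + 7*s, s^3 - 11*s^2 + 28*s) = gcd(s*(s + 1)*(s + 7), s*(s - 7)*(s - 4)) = s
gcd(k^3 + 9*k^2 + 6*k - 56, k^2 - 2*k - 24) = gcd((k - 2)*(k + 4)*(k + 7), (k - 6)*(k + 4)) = k + 4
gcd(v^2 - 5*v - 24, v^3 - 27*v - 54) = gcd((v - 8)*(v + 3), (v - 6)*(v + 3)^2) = v + 3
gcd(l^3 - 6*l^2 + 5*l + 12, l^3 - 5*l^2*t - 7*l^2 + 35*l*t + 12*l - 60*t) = l^2 - 7*l + 12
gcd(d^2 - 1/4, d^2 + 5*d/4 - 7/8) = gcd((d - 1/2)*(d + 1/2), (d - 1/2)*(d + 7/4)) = d - 1/2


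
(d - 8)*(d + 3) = d^2 - 5*d - 24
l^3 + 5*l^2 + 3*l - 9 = (l - 1)*(l + 3)^2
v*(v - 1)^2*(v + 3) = v^4 + v^3 - 5*v^2 + 3*v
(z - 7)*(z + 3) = z^2 - 4*z - 21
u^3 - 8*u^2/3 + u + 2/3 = (u - 2)*(u - 1)*(u + 1/3)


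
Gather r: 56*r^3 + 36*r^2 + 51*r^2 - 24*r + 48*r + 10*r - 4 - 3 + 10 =56*r^3 + 87*r^2 + 34*r + 3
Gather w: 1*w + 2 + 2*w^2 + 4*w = 2*w^2 + 5*w + 2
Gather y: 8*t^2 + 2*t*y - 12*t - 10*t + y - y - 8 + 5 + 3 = 8*t^2 + 2*t*y - 22*t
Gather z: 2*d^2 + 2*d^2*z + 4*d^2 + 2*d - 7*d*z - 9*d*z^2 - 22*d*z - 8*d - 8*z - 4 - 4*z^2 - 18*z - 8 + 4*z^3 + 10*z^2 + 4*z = 6*d^2 - 6*d + 4*z^3 + z^2*(6 - 9*d) + z*(2*d^2 - 29*d - 22) - 12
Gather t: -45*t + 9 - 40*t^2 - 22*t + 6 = -40*t^2 - 67*t + 15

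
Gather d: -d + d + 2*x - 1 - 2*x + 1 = 0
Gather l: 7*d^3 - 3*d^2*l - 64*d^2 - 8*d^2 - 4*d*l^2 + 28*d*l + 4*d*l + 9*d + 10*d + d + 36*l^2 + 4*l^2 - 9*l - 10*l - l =7*d^3 - 72*d^2 + 20*d + l^2*(40 - 4*d) + l*(-3*d^2 + 32*d - 20)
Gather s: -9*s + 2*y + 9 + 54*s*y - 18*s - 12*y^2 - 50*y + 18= s*(54*y - 27) - 12*y^2 - 48*y + 27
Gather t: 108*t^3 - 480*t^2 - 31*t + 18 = 108*t^3 - 480*t^2 - 31*t + 18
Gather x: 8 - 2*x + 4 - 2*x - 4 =8 - 4*x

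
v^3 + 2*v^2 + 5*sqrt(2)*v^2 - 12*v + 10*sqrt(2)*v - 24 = (v + 2)*(v - sqrt(2))*(v + 6*sqrt(2))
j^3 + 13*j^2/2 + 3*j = j*(j + 1/2)*(j + 6)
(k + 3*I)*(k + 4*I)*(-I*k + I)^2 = -k^4 + 2*k^3 - 7*I*k^3 + 11*k^2 + 14*I*k^2 - 24*k - 7*I*k + 12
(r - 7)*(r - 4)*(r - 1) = r^3 - 12*r^2 + 39*r - 28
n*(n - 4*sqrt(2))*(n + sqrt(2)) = n^3 - 3*sqrt(2)*n^2 - 8*n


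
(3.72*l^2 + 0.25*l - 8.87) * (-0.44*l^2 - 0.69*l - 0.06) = -1.6368*l^4 - 2.6768*l^3 + 3.5071*l^2 + 6.1053*l + 0.5322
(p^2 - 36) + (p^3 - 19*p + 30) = p^3 + p^2 - 19*p - 6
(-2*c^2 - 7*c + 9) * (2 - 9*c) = 18*c^3 + 59*c^2 - 95*c + 18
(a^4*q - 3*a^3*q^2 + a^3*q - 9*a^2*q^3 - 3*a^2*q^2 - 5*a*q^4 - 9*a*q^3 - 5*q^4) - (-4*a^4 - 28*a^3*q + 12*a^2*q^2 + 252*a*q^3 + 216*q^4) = a^4*q + 4*a^4 - 3*a^3*q^2 + 29*a^3*q - 9*a^2*q^3 - 15*a^2*q^2 - 5*a*q^4 - 261*a*q^3 - 221*q^4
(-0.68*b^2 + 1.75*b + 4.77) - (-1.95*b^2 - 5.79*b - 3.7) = 1.27*b^2 + 7.54*b + 8.47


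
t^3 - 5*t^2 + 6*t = t*(t - 3)*(t - 2)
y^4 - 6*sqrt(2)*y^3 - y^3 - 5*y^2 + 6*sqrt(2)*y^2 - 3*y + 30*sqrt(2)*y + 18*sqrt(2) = (y - 3)*(y + 1)^2*(y - 6*sqrt(2))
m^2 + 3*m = m*(m + 3)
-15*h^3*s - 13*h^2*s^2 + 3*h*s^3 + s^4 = s*(-3*h + s)*(h + s)*(5*h + s)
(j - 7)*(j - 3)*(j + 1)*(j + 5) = j^4 - 4*j^3 - 34*j^2 + 76*j + 105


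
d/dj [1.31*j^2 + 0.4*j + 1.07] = 2.62*j + 0.4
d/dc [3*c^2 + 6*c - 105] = 6*c + 6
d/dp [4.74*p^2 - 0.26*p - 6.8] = 9.48*p - 0.26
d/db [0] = 0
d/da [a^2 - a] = 2*a - 1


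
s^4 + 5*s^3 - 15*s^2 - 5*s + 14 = (s - 2)*(s - 1)*(s + 1)*(s + 7)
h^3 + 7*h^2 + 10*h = h*(h + 2)*(h + 5)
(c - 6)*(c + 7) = c^2 + c - 42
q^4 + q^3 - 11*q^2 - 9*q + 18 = (q - 3)*(q - 1)*(q + 2)*(q + 3)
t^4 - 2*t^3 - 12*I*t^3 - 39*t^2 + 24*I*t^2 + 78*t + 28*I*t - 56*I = (t - 2)*(t - 7*I)*(t - 4*I)*(t - I)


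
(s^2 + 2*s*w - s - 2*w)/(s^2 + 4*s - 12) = (s^2 + 2*s*w - s - 2*w)/(s^2 + 4*s - 12)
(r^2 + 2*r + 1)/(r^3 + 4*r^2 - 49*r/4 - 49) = 4*(r^2 + 2*r + 1)/(4*r^3 + 16*r^2 - 49*r - 196)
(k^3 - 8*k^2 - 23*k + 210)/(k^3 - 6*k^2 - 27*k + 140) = (k - 6)/(k - 4)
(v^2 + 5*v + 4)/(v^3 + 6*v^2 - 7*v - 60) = (v + 1)/(v^2 + 2*v - 15)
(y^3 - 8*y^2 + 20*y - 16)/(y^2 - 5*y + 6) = (y^2 - 6*y + 8)/(y - 3)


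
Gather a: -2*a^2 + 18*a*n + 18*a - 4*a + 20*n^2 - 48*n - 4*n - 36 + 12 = -2*a^2 + a*(18*n + 14) + 20*n^2 - 52*n - 24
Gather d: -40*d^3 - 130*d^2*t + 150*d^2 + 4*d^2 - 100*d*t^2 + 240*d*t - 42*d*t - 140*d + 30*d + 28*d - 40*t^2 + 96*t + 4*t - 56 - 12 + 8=-40*d^3 + d^2*(154 - 130*t) + d*(-100*t^2 + 198*t - 82) - 40*t^2 + 100*t - 60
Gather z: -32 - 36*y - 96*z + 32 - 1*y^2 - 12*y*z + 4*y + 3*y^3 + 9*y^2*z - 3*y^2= 3*y^3 - 4*y^2 - 32*y + z*(9*y^2 - 12*y - 96)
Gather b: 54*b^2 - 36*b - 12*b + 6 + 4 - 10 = 54*b^2 - 48*b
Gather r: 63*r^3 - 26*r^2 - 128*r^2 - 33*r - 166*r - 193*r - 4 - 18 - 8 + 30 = 63*r^3 - 154*r^2 - 392*r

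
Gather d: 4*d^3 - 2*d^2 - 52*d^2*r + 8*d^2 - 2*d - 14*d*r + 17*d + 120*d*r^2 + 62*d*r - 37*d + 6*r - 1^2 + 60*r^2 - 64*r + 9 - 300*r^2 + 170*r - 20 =4*d^3 + d^2*(6 - 52*r) + d*(120*r^2 + 48*r - 22) - 240*r^2 + 112*r - 12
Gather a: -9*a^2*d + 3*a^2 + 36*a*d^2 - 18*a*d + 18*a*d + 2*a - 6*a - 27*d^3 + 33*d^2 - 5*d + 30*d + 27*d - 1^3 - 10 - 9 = a^2*(3 - 9*d) + a*(36*d^2 - 4) - 27*d^3 + 33*d^2 + 52*d - 20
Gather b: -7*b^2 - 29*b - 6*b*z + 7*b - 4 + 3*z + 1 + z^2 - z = -7*b^2 + b*(-6*z - 22) + z^2 + 2*z - 3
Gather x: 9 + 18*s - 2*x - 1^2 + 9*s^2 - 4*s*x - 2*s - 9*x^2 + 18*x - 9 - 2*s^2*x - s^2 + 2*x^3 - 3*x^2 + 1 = 8*s^2 + 16*s + 2*x^3 - 12*x^2 + x*(-2*s^2 - 4*s + 16)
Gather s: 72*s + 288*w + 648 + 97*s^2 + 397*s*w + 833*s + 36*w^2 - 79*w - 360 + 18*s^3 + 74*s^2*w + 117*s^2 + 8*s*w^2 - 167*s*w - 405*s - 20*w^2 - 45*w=18*s^3 + s^2*(74*w + 214) + s*(8*w^2 + 230*w + 500) + 16*w^2 + 164*w + 288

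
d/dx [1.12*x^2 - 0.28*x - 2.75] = 2.24*x - 0.28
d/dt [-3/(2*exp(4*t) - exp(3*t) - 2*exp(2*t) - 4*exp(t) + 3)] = (24*exp(3*t) - 9*exp(2*t) - 12*exp(t) - 12)*exp(t)/(-2*exp(4*t) + exp(3*t) + 2*exp(2*t) + 4*exp(t) - 3)^2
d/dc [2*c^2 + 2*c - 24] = 4*c + 2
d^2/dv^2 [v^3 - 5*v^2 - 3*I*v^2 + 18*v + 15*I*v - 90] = 6*v - 10 - 6*I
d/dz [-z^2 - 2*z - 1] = -2*z - 2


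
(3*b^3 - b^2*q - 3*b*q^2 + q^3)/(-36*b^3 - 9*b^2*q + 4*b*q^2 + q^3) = (-b^2 + q^2)/(12*b^2 + 7*b*q + q^2)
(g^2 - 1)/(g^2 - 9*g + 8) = (g + 1)/(g - 8)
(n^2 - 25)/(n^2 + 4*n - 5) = (n - 5)/(n - 1)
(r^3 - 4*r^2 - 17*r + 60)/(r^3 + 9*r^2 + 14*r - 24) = (r^2 - 8*r + 15)/(r^2 + 5*r - 6)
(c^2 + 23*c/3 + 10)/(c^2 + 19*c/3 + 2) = (3*c + 5)/(3*c + 1)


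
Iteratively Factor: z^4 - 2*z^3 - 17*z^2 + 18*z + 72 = (z + 3)*(z^3 - 5*z^2 - 2*z + 24) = (z - 4)*(z + 3)*(z^2 - z - 6) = (z - 4)*(z - 3)*(z + 3)*(z + 2)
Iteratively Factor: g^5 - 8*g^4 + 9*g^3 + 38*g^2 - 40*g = (g - 5)*(g^4 - 3*g^3 - 6*g^2 + 8*g) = (g - 5)*(g - 1)*(g^3 - 2*g^2 - 8*g) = (g - 5)*(g - 4)*(g - 1)*(g^2 + 2*g) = (g - 5)*(g - 4)*(g - 1)*(g + 2)*(g)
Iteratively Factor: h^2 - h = (h)*(h - 1)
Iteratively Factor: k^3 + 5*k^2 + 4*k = (k + 1)*(k^2 + 4*k) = k*(k + 1)*(k + 4)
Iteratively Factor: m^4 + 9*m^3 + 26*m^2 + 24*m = (m + 2)*(m^3 + 7*m^2 + 12*m) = m*(m + 2)*(m^2 + 7*m + 12) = m*(m + 2)*(m + 3)*(m + 4)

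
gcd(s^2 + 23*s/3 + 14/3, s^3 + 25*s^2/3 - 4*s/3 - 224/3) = s + 7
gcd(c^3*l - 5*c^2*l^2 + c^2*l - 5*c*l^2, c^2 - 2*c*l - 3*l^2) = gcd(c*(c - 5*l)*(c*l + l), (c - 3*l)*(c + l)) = 1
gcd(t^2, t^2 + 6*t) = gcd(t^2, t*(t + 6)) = t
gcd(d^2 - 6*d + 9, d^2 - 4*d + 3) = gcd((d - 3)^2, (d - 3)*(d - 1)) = d - 3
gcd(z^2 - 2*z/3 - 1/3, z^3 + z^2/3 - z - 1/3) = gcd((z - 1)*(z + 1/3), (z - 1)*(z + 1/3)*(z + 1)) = z^2 - 2*z/3 - 1/3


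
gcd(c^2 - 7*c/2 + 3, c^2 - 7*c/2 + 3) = c^2 - 7*c/2 + 3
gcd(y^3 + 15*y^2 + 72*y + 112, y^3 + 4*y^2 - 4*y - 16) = y + 4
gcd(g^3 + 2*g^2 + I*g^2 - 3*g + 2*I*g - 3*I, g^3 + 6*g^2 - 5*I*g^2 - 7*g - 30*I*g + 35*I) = g - 1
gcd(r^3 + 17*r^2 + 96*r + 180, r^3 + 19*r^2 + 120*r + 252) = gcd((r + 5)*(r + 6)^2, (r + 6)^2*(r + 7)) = r^2 + 12*r + 36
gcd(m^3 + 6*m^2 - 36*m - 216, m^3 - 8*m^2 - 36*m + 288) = m^2 - 36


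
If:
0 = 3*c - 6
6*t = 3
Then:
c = 2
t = 1/2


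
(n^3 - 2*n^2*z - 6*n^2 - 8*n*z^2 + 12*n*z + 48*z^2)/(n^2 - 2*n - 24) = (n^2 - 2*n*z - 8*z^2)/(n + 4)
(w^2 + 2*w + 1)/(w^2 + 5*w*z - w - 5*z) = (w^2 + 2*w + 1)/(w^2 + 5*w*z - w - 5*z)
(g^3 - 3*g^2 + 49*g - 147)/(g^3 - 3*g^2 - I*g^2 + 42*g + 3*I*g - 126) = (g + 7*I)/(g + 6*I)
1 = 1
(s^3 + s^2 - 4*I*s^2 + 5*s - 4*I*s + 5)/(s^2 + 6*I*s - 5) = (s^2 + s*(1 - 5*I) - 5*I)/(s + 5*I)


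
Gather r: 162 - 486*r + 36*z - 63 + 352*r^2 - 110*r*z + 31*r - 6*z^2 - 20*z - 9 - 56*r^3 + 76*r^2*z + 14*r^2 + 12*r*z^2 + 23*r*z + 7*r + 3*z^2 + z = -56*r^3 + r^2*(76*z + 366) + r*(12*z^2 - 87*z - 448) - 3*z^2 + 17*z + 90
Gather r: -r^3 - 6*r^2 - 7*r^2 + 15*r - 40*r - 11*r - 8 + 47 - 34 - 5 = -r^3 - 13*r^2 - 36*r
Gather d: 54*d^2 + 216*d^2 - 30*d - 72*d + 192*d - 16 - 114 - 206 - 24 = 270*d^2 + 90*d - 360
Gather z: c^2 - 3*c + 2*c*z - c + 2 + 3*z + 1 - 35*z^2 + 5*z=c^2 - 4*c - 35*z^2 + z*(2*c + 8) + 3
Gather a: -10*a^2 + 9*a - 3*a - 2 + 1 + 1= -10*a^2 + 6*a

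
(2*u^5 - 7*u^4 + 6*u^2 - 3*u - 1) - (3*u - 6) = 2*u^5 - 7*u^4 + 6*u^2 - 6*u + 5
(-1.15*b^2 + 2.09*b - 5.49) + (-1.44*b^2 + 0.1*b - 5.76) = -2.59*b^2 + 2.19*b - 11.25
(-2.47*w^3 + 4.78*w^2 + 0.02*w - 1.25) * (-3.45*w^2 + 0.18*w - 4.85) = 8.5215*w^5 - 16.9356*w^4 + 12.7709*w^3 - 18.8669*w^2 - 0.322*w + 6.0625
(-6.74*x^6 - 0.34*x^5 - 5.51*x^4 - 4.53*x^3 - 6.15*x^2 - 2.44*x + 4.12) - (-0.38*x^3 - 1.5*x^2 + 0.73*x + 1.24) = -6.74*x^6 - 0.34*x^5 - 5.51*x^4 - 4.15*x^3 - 4.65*x^2 - 3.17*x + 2.88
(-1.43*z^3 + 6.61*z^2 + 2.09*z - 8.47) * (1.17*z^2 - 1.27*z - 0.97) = -1.6731*z^5 + 9.5498*z^4 - 4.5623*z^3 - 18.9759*z^2 + 8.7296*z + 8.2159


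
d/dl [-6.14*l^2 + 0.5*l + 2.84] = 0.5 - 12.28*l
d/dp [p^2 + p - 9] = 2*p + 1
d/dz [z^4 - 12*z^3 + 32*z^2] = 4*z*(z^2 - 9*z + 16)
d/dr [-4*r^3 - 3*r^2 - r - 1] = -12*r^2 - 6*r - 1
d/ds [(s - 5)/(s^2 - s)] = (-s^2 + 10*s - 5)/(s^2*(s^2 - 2*s + 1))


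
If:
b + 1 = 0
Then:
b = -1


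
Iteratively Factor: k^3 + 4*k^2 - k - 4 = (k + 1)*(k^2 + 3*k - 4) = (k - 1)*(k + 1)*(k + 4)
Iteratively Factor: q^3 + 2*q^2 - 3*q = (q)*(q^2 + 2*q - 3) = q*(q + 3)*(q - 1)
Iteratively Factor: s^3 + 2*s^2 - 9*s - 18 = (s + 3)*(s^2 - s - 6) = (s - 3)*(s + 3)*(s + 2)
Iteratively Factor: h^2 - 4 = (h + 2)*(h - 2)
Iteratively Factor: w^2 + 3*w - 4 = (w - 1)*(w + 4)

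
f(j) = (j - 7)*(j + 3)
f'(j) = 2*j - 4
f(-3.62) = 6.58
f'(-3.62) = -11.24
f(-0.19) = -20.20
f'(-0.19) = -4.38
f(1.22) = -24.39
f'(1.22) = -1.56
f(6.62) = -3.66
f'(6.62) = 9.24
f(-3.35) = 3.62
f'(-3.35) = -10.70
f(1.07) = -24.14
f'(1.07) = -1.86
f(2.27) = -24.93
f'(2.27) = 0.54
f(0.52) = -22.81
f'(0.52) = -2.96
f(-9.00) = 96.00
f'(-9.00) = -22.00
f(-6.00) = 39.00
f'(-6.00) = -16.00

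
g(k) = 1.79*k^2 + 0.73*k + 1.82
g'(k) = 3.58*k + 0.73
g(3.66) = 28.47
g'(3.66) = 13.83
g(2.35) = 13.42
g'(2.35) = 9.14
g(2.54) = 15.22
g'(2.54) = 9.82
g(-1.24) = 3.67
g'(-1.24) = -3.71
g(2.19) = 12.00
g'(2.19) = 8.57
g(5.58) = 61.63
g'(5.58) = 20.71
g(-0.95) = 2.74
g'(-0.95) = -2.67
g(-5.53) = 52.52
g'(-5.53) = -19.07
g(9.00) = 153.38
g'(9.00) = 32.95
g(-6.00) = 61.88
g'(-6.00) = -20.75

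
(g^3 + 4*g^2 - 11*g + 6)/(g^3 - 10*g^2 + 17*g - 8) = (g + 6)/(g - 8)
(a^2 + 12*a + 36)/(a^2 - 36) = (a + 6)/(a - 6)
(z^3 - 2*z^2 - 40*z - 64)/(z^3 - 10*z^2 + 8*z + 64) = (z + 4)/(z - 4)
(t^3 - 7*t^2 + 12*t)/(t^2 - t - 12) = t*(t - 3)/(t + 3)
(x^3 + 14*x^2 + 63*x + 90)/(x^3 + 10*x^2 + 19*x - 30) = (x + 3)/(x - 1)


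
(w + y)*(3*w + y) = 3*w^2 + 4*w*y + y^2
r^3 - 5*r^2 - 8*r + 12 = (r - 6)*(r - 1)*(r + 2)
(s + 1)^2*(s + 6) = s^3 + 8*s^2 + 13*s + 6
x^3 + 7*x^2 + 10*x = x*(x + 2)*(x + 5)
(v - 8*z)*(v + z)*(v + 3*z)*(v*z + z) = v^4*z - 4*v^3*z^2 + v^3*z - 29*v^2*z^3 - 4*v^2*z^2 - 24*v*z^4 - 29*v*z^3 - 24*z^4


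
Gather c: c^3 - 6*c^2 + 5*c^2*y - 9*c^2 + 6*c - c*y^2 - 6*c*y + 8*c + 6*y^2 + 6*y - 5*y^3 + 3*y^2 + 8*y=c^3 + c^2*(5*y - 15) + c*(-y^2 - 6*y + 14) - 5*y^3 + 9*y^2 + 14*y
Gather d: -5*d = -5*d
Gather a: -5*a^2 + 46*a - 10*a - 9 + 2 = -5*a^2 + 36*a - 7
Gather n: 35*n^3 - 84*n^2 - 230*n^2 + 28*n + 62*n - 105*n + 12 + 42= 35*n^3 - 314*n^2 - 15*n + 54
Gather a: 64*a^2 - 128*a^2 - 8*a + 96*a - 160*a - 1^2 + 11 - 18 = -64*a^2 - 72*a - 8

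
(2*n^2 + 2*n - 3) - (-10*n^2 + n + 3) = 12*n^2 + n - 6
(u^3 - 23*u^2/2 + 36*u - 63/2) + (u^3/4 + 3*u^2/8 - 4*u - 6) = 5*u^3/4 - 89*u^2/8 + 32*u - 75/2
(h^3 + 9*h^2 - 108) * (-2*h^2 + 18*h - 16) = -2*h^5 + 146*h^3 + 72*h^2 - 1944*h + 1728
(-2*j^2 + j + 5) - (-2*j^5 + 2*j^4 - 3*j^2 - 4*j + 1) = 2*j^5 - 2*j^4 + j^2 + 5*j + 4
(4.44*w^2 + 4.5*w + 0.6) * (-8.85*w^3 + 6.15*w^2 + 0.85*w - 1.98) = -39.294*w^5 - 12.519*w^4 + 26.139*w^3 - 1.2762*w^2 - 8.4*w - 1.188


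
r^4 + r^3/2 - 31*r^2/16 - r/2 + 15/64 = (r - 5/4)*(r - 1/4)*(r + 1/2)*(r + 3/2)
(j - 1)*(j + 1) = j^2 - 1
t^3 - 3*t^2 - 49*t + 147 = (t - 7)*(t - 3)*(t + 7)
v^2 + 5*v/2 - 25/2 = (v - 5/2)*(v + 5)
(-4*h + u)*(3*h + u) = -12*h^2 - h*u + u^2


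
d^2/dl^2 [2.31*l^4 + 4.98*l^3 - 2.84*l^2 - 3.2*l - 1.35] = 27.72*l^2 + 29.88*l - 5.68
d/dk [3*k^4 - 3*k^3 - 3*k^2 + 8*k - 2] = 12*k^3 - 9*k^2 - 6*k + 8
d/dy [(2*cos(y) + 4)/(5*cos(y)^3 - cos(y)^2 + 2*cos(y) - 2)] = (7*cos(y) + 29*cos(2*y) + 5*cos(3*y) + 41)*sin(y)/(5*cos(y)^3 - cos(y)^2 + 2*cos(y) - 2)^2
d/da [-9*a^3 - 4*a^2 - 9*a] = -27*a^2 - 8*a - 9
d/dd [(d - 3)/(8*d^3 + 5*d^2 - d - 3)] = (8*d^3 + 5*d^2 - d - (d - 3)*(24*d^2 + 10*d - 1) - 3)/(8*d^3 + 5*d^2 - d - 3)^2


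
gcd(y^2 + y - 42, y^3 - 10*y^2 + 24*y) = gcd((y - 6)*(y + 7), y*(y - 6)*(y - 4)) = y - 6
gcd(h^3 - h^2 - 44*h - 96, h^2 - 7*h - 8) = h - 8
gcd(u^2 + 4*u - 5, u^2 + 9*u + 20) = u + 5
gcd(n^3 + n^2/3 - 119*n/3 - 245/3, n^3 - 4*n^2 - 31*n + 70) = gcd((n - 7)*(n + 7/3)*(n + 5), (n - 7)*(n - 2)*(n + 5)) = n^2 - 2*n - 35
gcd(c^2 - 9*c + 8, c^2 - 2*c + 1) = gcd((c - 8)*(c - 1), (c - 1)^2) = c - 1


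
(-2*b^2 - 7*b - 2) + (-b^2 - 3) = -3*b^2 - 7*b - 5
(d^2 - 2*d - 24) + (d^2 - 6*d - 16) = 2*d^2 - 8*d - 40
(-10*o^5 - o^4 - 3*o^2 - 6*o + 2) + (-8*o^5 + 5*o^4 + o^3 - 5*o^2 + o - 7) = -18*o^5 + 4*o^4 + o^3 - 8*o^2 - 5*o - 5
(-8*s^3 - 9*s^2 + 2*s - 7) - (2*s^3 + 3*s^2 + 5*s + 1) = -10*s^3 - 12*s^2 - 3*s - 8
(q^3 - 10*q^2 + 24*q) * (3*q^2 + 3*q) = 3*q^5 - 27*q^4 + 42*q^3 + 72*q^2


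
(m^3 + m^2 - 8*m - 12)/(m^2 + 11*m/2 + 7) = 2*(m^2 - m - 6)/(2*m + 7)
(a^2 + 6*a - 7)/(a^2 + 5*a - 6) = (a + 7)/(a + 6)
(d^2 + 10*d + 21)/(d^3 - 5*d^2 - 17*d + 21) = (d + 7)/(d^2 - 8*d + 7)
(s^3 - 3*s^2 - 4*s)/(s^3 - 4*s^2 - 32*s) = (-s^2 + 3*s + 4)/(-s^2 + 4*s + 32)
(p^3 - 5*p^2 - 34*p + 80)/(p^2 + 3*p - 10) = p - 8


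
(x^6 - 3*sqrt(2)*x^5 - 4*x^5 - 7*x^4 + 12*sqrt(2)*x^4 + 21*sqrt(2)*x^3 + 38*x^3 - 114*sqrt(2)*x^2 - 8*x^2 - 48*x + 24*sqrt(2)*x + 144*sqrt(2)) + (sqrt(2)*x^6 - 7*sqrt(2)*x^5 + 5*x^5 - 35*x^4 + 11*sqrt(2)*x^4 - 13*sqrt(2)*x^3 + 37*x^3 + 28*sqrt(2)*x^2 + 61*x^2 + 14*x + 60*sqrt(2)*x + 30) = x^6 + sqrt(2)*x^6 - 10*sqrt(2)*x^5 + x^5 - 42*x^4 + 23*sqrt(2)*x^4 + 8*sqrt(2)*x^3 + 75*x^3 - 86*sqrt(2)*x^2 + 53*x^2 - 34*x + 84*sqrt(2)*x + 30 + 144*sqrt(2)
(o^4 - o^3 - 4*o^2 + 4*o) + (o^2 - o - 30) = o^4 - o^3 - 3*o^2 + 3*o - 30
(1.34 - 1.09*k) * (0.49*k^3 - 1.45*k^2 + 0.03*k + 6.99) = -0.5341*k^4 + 2.2371*k^3 - 1.9757*k^2 - 7.5789*k + 9.3666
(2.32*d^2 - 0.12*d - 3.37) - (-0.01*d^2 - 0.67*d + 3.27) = 2.33*d^2 + 0.55*d - 6.64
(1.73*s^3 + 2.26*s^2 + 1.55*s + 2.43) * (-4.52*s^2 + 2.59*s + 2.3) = -7.8196*s^5 - 5.7345*s^4 + 2.8264*s^3 - 1.7711*s^2 + 9.8587*s + 5.589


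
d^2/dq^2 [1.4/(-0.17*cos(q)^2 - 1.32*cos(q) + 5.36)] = (0.16184*(1 - cos(q)^2)^2 + 0.942479999999999*cos(q)^3 + 7.623*cos(q)^2 + 8.02032*cos(q) - 7.59192)/(0.17*cos(q)^2 + 1.32*cos(q) - 5.36)^3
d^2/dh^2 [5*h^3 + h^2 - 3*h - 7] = 30*h + 2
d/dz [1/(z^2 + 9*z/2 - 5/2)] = 2*(-4*z - 9)/(2*z^2 + 9*z - 5)^2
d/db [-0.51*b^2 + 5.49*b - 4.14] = 5.49 - 1.02*b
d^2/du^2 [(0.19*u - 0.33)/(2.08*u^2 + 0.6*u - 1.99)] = ((1.1448 - 2.3712*u)*(2.08*u^2 + 0.6*u - 1.99) + (0.19*u - 0.33)*(4.16*u + 0.6)*(8.32*u + 1.2))/(2.08*u^2 + 0.6*u - 1.99)^3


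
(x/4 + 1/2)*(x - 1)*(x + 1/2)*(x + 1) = x^4/4 + 5*x^3/8 - 5*x/8 - 1/4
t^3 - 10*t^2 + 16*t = t*(t - 8)*(t - 2)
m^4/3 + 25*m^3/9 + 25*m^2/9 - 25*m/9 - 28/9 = (m/3 + 1/3)*(m - 1)*(m + 4/3)*(m + 7)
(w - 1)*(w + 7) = w^2 + 6*w - 7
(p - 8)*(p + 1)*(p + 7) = p^3 - 57*p - 56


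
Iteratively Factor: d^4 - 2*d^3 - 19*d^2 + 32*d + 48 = (d + 1)*(d^3 - 3*d^2 - 16*d + 48) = (d - 4)*(d + 1)*(d^2 + d - 12) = (d - 4)*(d + 1)*(d + 4)*(d - 3)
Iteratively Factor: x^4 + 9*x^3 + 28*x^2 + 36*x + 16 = (x + 4)*(x^3 + 5*x^2 + 8*x + 4) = (x + 2)*(x + 4)*(x^2 + 3*x + 2) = (x + 1)*(x + 2)*(x + 4)*(x + 2)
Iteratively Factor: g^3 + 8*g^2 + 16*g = (g + 4)*(g^2 + 4*g) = g*(g + 4)*(g + 4)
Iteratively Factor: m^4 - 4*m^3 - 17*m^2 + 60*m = (m - 3)*(m^3 - m^2 - 20*m) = (m - 5)*(m - 3)*(m^2 + 4*m) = m*(m - 5)*(m - 3)*(m + 4)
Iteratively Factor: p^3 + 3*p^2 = (p)*(p^2 + 3*p) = p^2*(p + 3)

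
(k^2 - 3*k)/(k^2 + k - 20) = k*(k - 3)/(k^2 + k - 20)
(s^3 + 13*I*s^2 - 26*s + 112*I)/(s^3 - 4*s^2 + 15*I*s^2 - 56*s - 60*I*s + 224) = (s - 2*I)/(s - 4)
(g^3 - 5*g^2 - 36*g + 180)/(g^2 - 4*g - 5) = (g^2 - 36)/(g + 1)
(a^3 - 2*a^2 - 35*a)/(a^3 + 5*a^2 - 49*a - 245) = a/(a + 7)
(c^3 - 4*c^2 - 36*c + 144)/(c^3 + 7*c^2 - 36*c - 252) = (c - 4)/(c + 7)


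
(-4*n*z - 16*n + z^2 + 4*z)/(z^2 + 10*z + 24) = (-4*n + z)/(z + 6)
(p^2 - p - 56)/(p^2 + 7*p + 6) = (p^2 - p - 56)/(p^2 + 7*p + 6)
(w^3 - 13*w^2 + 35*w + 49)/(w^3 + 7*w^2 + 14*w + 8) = (w^2 - 14*w + 49)/(w^2 + 6*w + 8)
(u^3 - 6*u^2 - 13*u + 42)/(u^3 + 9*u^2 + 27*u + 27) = (u^2 - 9*u + 14)/(u^2 + 6*u + 9)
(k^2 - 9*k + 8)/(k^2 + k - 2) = (k - 8)/(k + 2)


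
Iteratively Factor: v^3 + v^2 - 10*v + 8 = (v + 4)*(v^2 - 3*v + 2) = (v - 1)*(v + 4)*(v - 2)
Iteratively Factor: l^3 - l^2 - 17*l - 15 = (l - 5)*(l^2 + 4*l + 3) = (l - 5)*(l + 1)*(l + 3)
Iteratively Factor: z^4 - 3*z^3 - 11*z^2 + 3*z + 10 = (z - 1)*(z^3 - 2*z^2 - 13*z - 10) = (z - 1)*(z + 2)*(z^2 - 4*z - 5) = (z - 1)*(z + 1)*(z + 2)*(z - 5)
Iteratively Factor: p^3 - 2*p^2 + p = (p - 1)*(p^2 - p) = (p - 1)^2*(p)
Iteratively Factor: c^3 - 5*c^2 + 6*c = (c - 3)*(c^2 - 2*c) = c*(c - 3)*(c - 2)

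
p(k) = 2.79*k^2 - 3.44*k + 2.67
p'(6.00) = 30.04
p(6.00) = 82.47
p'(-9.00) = -53.66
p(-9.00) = 259.62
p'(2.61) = 11.12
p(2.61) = 12.70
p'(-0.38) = -5.56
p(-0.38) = 4.38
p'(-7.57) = -45.68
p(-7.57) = 188.59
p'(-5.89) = -36.31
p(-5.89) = 119.72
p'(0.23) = -2.16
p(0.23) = 2.03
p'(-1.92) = -14.15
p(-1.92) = 19.56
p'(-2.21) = -15.77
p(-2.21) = 23.90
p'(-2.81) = -19.12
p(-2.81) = 34.37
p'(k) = 5.58*k - 3.44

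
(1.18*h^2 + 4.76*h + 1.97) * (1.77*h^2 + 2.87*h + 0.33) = 2.0886*h^4 + 11.8118*h^3 + 17.5375*h^2 + 7.2247*h + 0.6501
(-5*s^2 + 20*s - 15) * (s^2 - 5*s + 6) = -5*s^4 + 45*s^3 - 145*s^2 + 195*s - 90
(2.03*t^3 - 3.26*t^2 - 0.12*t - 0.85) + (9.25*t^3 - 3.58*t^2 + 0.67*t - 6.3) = 11.28*t^3 - 6.84*t^2 + 0.55*t - 7.15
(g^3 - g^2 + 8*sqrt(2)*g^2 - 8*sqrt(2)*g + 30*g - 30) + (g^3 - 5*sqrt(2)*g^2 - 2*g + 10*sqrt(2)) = 2*g^3 - g^2 + 3*sqrt(2)*g^2 - 8*sqrt(2)*g + 28*g - 30 + 10*sqrt(2)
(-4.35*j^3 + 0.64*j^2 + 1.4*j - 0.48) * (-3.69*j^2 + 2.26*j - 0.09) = 16.0515*j^5 - 12.1926*j^4 - 3.3281*j^3 + 4.8776*j^2 - 1.2108*j + 0.0432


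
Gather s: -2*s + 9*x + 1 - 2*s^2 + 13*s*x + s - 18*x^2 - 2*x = -2*s^2 + s*(13*x - 1) - 18*x^2 + 7*x + 1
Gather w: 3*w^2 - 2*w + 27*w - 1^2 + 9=3*w^2 + 25*w + 8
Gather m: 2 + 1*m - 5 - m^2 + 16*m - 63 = -m^2 + 17*m - 66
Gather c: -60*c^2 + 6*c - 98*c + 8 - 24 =-60*c^2 - 92*c - 16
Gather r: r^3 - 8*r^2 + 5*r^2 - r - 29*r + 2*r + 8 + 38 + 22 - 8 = r^3 - 3*r^2 - 28*r + 60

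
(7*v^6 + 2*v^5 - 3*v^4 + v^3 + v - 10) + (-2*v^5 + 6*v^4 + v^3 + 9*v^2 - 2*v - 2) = 7*v^6 + 3*v^4 + 2*v^3 + 9*v^2 - v - 12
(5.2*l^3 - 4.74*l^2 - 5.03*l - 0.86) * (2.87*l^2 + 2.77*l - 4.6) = 14.924*l^5 + 0.800199999999998*l^4 - 51.4859*l^3 + 5.4027*l^2 + 20.7558*l + 3.956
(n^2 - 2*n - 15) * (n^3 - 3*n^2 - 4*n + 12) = n^5 - 5*n^4 - 13*n^3 + 65*n^2 + 36*n - 180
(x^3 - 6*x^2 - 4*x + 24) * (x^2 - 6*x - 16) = x^5 - 12*x^4 + 16*x^3 + 144*x^2 - 80*x - 384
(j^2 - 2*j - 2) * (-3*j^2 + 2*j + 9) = -3*j^4 + 8*j^3 + 11*j^2 - 22*j - 18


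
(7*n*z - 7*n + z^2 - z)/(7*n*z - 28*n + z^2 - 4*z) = (z - 1)/(z - 4)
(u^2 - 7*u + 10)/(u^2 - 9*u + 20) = (u - 2)/(u - 4)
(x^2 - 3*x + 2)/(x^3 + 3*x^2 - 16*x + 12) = 1/(x + 6)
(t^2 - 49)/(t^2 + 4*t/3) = 3*(t^2 - 49)/(t*(3*t + 4))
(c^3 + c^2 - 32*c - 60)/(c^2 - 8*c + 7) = (c^3 + c^2 - 32*c - 60)/(c^2 - 8*c + 7)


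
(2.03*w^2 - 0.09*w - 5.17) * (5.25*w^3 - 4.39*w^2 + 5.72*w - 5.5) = 10.6575*w^5 - 9.3842*w^4 - 15.1358*w^3 + 11.0165*w^2 - 29.0774*w + 28.435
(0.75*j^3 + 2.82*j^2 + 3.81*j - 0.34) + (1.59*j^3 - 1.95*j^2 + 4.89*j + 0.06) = 2.34*j^3 + 0.87*j^2 + 8.7*j - 0.28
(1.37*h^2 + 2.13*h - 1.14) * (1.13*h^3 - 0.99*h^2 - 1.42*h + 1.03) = 1.5481*h^5 + 1.0506*h^4 - 5.3423*h^3 - 0.4849*h^2 + 3.8127*h - 1.1742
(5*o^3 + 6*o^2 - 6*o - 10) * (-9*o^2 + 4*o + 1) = -45*o^5 - 34*o^4 + 83*o^3 + 72*o^2 - 46*o - 10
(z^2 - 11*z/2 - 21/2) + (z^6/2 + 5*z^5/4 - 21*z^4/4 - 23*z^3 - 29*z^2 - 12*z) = z^6/2 + 5*z^5/4 - 21*z^4/4 - 23*z^3 - 28*z^2 - 35*z/2 - 21/2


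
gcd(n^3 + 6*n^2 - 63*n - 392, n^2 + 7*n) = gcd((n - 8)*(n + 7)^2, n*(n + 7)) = n + 7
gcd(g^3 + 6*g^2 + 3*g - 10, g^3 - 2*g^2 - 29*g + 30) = g^2 + 4*g - 5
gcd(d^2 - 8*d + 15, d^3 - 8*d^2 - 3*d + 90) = d - 5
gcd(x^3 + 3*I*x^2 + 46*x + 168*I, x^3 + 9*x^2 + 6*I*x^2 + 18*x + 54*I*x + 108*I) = x + 6*I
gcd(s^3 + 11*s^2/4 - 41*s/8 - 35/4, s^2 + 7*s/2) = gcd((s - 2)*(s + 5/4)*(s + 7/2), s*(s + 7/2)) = s + 7/2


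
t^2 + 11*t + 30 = (t + 5)*(t + 6)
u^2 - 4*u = u*(u - 4)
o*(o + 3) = o^2 + 3*o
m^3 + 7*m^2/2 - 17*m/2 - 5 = (m - 2)*(m + 1/2)*(m + 5)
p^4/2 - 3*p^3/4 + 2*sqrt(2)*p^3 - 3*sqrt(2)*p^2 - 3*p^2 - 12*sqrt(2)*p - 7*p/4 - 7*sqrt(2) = (p/2 + 1/2)*(p - 7/2)*(p + 1)*(p + 4*sqrt(2))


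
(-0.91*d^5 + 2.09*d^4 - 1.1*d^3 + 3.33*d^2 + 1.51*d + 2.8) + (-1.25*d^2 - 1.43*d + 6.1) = -0.91*d^5 + 2.09*d^4 - 1.1*d^3 + 2.08*d^2 + 0.0800000000000001*d + 8.9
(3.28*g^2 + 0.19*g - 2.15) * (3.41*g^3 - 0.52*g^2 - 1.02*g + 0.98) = 11.1848*g^5 - 1.0577*g^4 - 10.7759*g^3 + 4.1386*g^2 + 2.3792*g - 2.107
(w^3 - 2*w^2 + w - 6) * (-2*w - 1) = -2*w^4 + 3*w^3 + 11*w + 6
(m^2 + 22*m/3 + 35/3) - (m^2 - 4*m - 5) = 34*m/3 + 50/3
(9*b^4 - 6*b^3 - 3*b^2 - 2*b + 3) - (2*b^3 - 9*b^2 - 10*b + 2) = 9*b^4 - 8*b^3 + 6*b^2 + 8*b + 1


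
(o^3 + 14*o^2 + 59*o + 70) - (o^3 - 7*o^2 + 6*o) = 21*o^2 + 53*o + 70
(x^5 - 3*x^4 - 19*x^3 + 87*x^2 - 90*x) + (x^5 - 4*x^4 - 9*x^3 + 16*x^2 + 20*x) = 2*x^5 - 7*x^4 - 28*x^3 + 103*x^2 - 70*x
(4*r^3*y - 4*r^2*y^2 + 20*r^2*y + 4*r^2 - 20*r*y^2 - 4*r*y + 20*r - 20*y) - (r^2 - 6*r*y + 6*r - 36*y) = 4*r^3*y - 4*r^2*y^2 + 20*r^2*y + 3*r^2 - 20*r*y^2 + 2*r*y + 14*r + 16*y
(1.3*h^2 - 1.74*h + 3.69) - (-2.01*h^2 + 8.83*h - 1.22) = 3.31*h^2 - 10.57*h + 4.91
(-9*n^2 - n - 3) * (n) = -9*n^3 - n^2 - 3*n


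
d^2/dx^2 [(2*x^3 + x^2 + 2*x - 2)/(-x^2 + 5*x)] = 2*(-57*x^3 + 6*x^2 - 30*x + 50)/(x^3*(x^3 - 15*x^2 + 75*x - 125))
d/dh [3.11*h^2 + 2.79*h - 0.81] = 6.22*h + 2.79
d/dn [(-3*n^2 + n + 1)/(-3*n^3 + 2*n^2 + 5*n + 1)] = (-9*n^4 + 6*n^3 - 8*n^2 - 10*n - 4)/(9*n^6 - 12*n^5 - 26*n^4 + 14*n^3 + 29*n^2 + 10*n + 1)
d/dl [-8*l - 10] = -8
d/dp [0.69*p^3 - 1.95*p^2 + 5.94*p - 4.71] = 2.07*p^2 - 3.9*p + 5.94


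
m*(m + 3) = m^2 + 3*m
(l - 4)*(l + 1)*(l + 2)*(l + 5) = l^4 + 4*l^3 - 15*l^2 - 58*l - 40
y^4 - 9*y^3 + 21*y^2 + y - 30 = (y - 5)*(y - 3)*(y - 2)*(y + 1)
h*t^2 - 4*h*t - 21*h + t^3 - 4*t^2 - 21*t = (h + t)*(t - 7)*(t + 3)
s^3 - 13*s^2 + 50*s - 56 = (s - 7)*(s - 4)*(s - 2)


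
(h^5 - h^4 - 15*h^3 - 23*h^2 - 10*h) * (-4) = -4*h^5 + 4*h^4 + 60*h^3 + 92*h^2 + 40*h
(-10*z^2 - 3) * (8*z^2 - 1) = -80*z^4 - 14*z^2 + 3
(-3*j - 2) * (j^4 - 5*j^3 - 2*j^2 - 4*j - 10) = -3*j^5 + 13*j^4 + 16*j^3 + 16*j^2 + 38*j + 20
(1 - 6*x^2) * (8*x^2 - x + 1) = -48*x^4 + 6*x^3 + 2*x^2 - x + 1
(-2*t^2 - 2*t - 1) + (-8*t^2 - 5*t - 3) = -10*t^2 - 7*t - 4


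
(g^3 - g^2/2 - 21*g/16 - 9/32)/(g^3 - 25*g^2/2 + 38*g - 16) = (32*g^3 - 16*g^2 - 42*g - 9)/(16*(2*g^3 - 25*g^2 + 76*g - 32))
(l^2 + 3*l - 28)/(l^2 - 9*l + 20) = (l + 7)/(l - 5)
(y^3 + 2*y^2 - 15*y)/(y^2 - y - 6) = y*(y + 5)/(y + 2)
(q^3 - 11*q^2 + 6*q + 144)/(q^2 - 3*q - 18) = q - 8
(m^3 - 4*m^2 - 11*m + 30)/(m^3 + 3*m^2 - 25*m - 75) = (m - 2)/(m + 5)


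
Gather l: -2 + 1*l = l - 2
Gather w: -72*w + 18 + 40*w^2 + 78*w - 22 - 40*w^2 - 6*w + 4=0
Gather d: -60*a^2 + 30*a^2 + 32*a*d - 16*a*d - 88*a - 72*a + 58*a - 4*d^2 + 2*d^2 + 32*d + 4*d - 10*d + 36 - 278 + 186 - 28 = -30*a^2 - 102*a - 2*d^2 + d*(16*a + 26) - 84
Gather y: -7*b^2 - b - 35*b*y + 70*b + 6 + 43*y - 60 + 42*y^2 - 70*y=-7*b^2 + 69*b + 42*y^2 + y*(-35*b - 27) - 54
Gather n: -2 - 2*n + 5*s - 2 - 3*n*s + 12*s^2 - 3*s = n*(-3*s - 2) + 12*s^2 + 2*s - 4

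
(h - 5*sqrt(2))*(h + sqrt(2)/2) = h^2 - 9*sqrt(2)*h/2 - 5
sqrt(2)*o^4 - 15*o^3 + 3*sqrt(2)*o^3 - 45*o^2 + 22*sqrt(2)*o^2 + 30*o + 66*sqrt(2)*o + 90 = (o + 3)*(o - 5*sqrt(2))*(o - 3*sqrt(2))*(sqrt(2)*o + 1)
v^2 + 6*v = v*(v + 6)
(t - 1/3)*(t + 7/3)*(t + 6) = t^3 + 8*t^2 + 101*t/9 - 14/3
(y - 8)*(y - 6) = y^2 - 14*y + 48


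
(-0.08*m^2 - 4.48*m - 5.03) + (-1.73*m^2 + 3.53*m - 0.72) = -1.81*m^2 - 0.950000000000001*m - 5.75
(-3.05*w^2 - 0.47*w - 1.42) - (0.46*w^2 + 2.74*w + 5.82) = -3.51*w^2 - 3.21*w - 7.24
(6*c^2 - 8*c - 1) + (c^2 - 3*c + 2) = 7*c^2 - 11*c + 1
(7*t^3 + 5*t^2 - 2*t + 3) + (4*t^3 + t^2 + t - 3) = 11*t^3 + 6*t^2 - t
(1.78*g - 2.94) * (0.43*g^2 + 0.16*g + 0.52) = 0.7654*g^3 - 0.9794*g^2 + 0.4552*g - 1.5288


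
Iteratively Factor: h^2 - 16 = (h + 4)*(h - 4)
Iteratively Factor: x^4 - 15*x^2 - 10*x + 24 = (x + 2)*(x^3 - 2*x^2 - 11*x + 12) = (x - 4)*(x + 2)*(x^2 + 2*x - 3) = (x - 4)*(x + 2)*(x + 3)*(x - 1)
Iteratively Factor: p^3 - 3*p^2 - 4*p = (p - 4)*(p^2 + p) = (p - 4)*(p + 1)*(p)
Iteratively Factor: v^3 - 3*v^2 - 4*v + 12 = (v - 3)*(v^2 - 4) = (v - 3)*(v - 2)*(v + 2)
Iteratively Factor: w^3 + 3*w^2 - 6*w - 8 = (w - 2)*(w^2 + 5*w + 4) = (w - 2)*(w + 4)*(w + 1)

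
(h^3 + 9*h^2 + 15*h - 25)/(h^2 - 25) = (h^2 + 4*h - 5)/(h - 5)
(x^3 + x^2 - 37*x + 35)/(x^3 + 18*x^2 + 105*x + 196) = (x^2 - 6*x + 5)/(x^2 + 11*x + 28)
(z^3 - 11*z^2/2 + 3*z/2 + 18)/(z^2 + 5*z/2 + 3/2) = (z^2 - 7*z + 12)/(z + 1)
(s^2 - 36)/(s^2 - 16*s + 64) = (s^2 - 36)/(s^2 - 16*s + 64)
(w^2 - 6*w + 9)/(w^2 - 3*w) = (w - 3)/w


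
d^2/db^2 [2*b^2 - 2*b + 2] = 4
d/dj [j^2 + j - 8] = 2*j + 1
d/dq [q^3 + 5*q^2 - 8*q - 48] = 3*q^2 + 10*q - 8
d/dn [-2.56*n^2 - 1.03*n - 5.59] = -5.12*n - 1.03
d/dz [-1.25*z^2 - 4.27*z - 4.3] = -2.5*z - 4.27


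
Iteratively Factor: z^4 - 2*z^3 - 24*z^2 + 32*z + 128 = (z + 4)*(z^3 - 6*z^2 + 32) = (z - 4)*(z + 4)*(z^2 - 2*z - 8) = (z - 4)^2*(z + 4)*(z + 2)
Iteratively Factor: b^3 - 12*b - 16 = (b - 4)*(b^2 + 4*b + 4) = (b - 4)*(b + 2)*(b + 2)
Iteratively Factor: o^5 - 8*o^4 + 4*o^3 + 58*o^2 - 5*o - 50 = (o - 5)*(o^4 - 3*o^3 - 11*o^2 + 3*o + 10) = (o - 5)*(o - 1)*(o^3 - 2*o^2 - 13*o - 10) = (o - 5)*(o - 1)*(o + 2)*(o^2 - 4*o - 5) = (o - 5)^2*(o - 1)*(o + 2)*(o + 1)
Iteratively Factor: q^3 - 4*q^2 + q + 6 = (q + 1)*(q^2 - 5*q + 6) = (q - 3)*(q + 1)*(q - 2)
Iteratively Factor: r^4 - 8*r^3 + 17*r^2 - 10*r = (r - 5)*(r^3 - 3*r^2 + 2*r) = (r - 5)*(r - 2)*(r^2 - r) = r*(r - 5)*(r - 2)*(r - 1)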